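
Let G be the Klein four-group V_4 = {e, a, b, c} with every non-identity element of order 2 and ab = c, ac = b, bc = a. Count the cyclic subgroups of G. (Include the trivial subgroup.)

4

A cyclic subgroup of order d is generated by each of its φ(d) elements of order d, so the cyclic subgroups of order d number (#elements of order d)/φ(d).
Cyclic subgroups by order — order 1: 1; order 2: 3.
Total: 4.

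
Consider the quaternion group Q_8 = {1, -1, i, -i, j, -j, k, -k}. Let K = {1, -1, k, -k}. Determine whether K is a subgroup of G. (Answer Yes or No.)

|K| = 4 divides |G| = 8, consistent with Lagrange.
K contains the identity, every element's inverse is in K, and K is closed under ·: it is a subgroup.
In fact K = ⟨-k⟩.

Yes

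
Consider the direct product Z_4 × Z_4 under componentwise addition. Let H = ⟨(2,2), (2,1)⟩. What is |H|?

|⟨(2,2)⟩| = 2 and |⟨(2,1)⟩| = 4, so |H| is a multiple of lcm(2, 4) = 4 and divides |G| = 16.
Closing under the operation: H = {(0,0), (0,1), (0,2), (0,3), (2,0), (2,1), (2,2), (2,3)}, so |H| = 8.

8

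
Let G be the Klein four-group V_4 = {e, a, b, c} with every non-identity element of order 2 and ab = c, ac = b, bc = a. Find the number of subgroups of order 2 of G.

3

|G| = 4 and 2 | 4, so subgroups of order 2 are possible by Lagrange.
The subgroups of order 2 are: {e, a}; {e, b}; {e, c}.
So G has 3 subgroups of order 2.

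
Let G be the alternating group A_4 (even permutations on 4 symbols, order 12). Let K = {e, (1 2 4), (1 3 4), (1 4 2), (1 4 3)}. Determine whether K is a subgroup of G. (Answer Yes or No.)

No

|K| = 5 does not divide |G| = 12, so by Lagrange K is not a subgroup.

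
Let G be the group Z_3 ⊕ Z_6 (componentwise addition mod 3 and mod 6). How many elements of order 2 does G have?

1

An element (a,b) has order lcm(ord(a), ord(b)); count pairs with lcm equal to 2.
Enumerating gives 1 such elements.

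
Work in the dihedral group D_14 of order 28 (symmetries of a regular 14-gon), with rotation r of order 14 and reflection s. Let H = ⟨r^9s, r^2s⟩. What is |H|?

4

|⟨r^9s⟩| = 2 and |⟨r^2s⟩| = 2, so |H| is a multiple of lcm(2, 2) = 2 and divides |G| = 28.
Closing under the operation: H = {e, r^7, r^2s, r^9s}, so |H| = 4.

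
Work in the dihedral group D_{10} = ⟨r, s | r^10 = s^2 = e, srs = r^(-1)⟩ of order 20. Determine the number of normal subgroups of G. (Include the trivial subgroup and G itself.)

7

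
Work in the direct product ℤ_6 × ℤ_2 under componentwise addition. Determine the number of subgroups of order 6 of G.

|G| = 12 and 6 | 12, so subgroups of order 6 are possible by Lagrange.
The subgroups of order 6 are: {(0,0), (0,1), (2,0), (2,1), (4,0), (4,1)}; {(0,0), (1,0), (2,0), (3,0), (4,0), (5,0)}; {(0,0), (1,1), (2,0), (3,1), (4,0), (5,1)}.
So G has 3 subgroups of order 6.

3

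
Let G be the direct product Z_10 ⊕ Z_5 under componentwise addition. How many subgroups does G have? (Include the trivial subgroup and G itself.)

16

|G| = 50, so by Lagrange every subgroup order divides 50. Divisors: 1, 2, 5, 10, 25, 50.
Subgroups by order — order 1: 1; order 2: 1; order 5: 6; order 10: 6; order 25: 1; order 50: 1.
Total: 1 + 1 + 6 + 6 + 1 + 1 = 16.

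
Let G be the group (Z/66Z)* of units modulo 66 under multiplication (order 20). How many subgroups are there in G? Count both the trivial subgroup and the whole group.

10

|G| = 20, so by Lagrange every subgroup order divides 20. Divisors: 1, 2, 4, 5, 10, 20.
Subgroups by order — order 1: 1; order 2: 3; order 4: 1; order 5: 1; order 10: 3; order 20: 1.
Total: 1 + 3 + 1 + 1 + 3 + 1 = 10.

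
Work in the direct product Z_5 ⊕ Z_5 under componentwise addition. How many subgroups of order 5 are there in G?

6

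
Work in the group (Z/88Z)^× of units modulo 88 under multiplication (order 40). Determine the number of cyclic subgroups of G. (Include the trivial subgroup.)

16

A cyclic subgroup of order d is generated by each of its φ(d) elements of order d, so the cyclic subgroups of order d number (#elements of order d)/φ(d).
Cyclic subgroups by order — order 1: 1; order 2: 7; order 5: 1; order 10: 7.
Total: 16.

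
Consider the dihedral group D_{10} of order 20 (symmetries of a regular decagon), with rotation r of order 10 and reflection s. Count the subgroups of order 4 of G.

|G| = 20 and 4 | 20, so subgroups of order 4 are possible by Lagrange.
The subgroups of order 4 are: {e, r^5, r^2s, r^7s}; {e, r^5, r^3s, r^8s}; {e, r^5, r^4s, r^9s}; {e, r^5, s, r^5s}; … (5 in all).
So G has 5 subgroups of order 4.

5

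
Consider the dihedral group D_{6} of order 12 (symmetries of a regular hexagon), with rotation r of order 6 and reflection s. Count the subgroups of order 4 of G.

3

|G| = 12 and 4 | 12, so subgroups of order 4 are possible by Lagrange.
The subgroups of order 4 are: {e, r^3, r^2s, r^5s}; {e, r^3, s, r^3s}; {e, r^3, rs, r^4s}.
So G has 3 subgroups of order 4.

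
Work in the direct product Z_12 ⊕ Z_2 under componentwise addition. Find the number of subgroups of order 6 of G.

3

|G| = 24 and 6 | 24, so subgroups of order 6 are possible by Lagrange.
The subgroups of order 6 are: {(0,0), (0,1), (4,0), (4,1), (8,0), (8,1)}; {(0,0), (2,0), (4,0), (6,0), (8,0), (10,0)}; {(0,0), (2,1), (4,0), (6,1), (8,0), (10,1)}.
So G has 3 subgroups of order 6.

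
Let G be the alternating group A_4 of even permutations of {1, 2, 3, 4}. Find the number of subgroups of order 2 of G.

|G| = 12 and 2 | 12, so subgroups of order 2 are possible by Lagrange.
The subgroups of order 2 are: {e, (1 2)(3 4)}; {e, (1 3)(2 4)}; {e, (1 4)(2 3)}.
So G has 3 subgroups of order 2.

3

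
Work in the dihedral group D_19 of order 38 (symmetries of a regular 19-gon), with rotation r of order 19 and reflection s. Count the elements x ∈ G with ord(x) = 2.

Enumerating element orders in G gives 19 elements of order 2.

19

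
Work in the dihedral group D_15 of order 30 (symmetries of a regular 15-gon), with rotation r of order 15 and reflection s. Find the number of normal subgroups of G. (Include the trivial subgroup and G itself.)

5

G has 28 subgroups. Checking conjugation-invariance by order — order 1: 1/1 normal; order 2: 0/15 normal; order 3: 1/1 normal; order 5: 1/1 normal; order 6: 0/5 normal; order 10: 0/3 normal; order 15: 1/1 normal; order 30: 1/1 normal.
Total normal subgroups: 5.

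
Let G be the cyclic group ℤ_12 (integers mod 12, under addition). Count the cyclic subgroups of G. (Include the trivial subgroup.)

6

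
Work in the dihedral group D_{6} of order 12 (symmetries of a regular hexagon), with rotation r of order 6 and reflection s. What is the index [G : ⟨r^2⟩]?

4

|⟨r^2⟩| = 3 and |G| = 12.
By Lagrange, [G : H] = |G|/|H| = 12/3 = 4.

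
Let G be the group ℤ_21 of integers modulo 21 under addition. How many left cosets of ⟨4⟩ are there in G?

1

|⟨4⟩| = 21 and |G| = 21.
By Lagrange, [G : H] = |G|/|H| = 21/21 = 1.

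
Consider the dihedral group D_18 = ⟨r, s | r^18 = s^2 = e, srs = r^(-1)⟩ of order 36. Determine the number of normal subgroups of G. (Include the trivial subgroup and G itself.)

G has 45 subgroups. Checking conjugation-invariance by order — order 1: 1/1 normal; order 2: 1/19 normal; order 3: 1/1 normal; order 4: 0/9 normal; order 6: 1/7 normal; order 9: 1/1 normal; order 12: 0/3 normal; order 18: 3/3 normal; order 36: 1/1 normal.
Total normal subgroups: 9.

9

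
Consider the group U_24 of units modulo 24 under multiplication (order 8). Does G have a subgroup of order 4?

Yes

4 | 8. A subgroup of order 4 is {1, 11, 13, 23}.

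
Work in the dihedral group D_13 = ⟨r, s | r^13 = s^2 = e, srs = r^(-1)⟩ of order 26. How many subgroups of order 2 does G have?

13

|G| = 26 and 2 | 26, so subgroups of order 2 are possible by Lagrange.
The subgroups of order 2 are: {e, r^10s}; {e, r^11s}; {e, r^12s}; {e, r^2s}; … (13 in all).
So G has 13 subgroups of order 2.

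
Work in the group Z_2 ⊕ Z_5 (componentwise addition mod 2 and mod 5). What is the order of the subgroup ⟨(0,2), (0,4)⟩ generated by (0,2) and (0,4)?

5

|⟨(0,2)⟩| = 5 and |⟨(0,4)⟩| = 5, so |H| is a multiple of lcm(5, 5) = 5 and divides |G| = 10.
Closing under the operation: H = {(0,0), (0,1), (0,2), (0,3), (0,4)}, so |H| = 5.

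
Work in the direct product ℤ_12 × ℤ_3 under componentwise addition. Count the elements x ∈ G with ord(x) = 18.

0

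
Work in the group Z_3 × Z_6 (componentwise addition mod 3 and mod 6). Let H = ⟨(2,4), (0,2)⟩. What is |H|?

9

|⟨(2,4)⟩| = 3 and |⟨(0,2)⟩| = 3, so |H| is a multiple of lcm(3, 3) = 3 and divides |G| = 18.
Closing under the operation: H = {(0,0), (0,2), (0,4), (1,0), (1,2), (1,4), (2,0), (2,2), (2,4)}, so |H| = 9.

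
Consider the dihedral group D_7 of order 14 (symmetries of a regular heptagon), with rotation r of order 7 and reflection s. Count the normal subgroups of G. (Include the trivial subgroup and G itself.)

3

G has 10 subgroups. Checking conjugation-invariance by order — order 1: 1/1 normal; order 2: 0/7 normal; order 7: 1/1 normal; order 14: 1/1 normal.
Total normal subgroups: 3.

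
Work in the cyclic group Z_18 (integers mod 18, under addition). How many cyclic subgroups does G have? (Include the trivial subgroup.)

6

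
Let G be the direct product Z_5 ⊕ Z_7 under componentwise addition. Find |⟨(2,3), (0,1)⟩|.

35

|⟨(2,3)⟩| = 35 and |⟨(0,1)⟩| = 7, so |H| is a multiple of lcm(35, 7) = 35 and divides |G| = 35.
Closing {(2,3), (0,1)} under the group operation gives all of G, so |H| = 35.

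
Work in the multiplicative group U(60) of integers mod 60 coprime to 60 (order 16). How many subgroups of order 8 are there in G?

7

|G| = 16 and 8 | 16, so subgroups of order 8 are possible by Lagrange.
The subgroups of order 8 are: {1, 11, 13, 23, 37, 47, 49, 59}; {1, 7, 11, 17, 43, 49, 53, 59}; {1, 11, 19, 29, 31, 41, 49, 59}; {1, 13, 17, 29, 37, 41, 49, 53}; … (7 in all).
So G has 7 subgroups of order 8.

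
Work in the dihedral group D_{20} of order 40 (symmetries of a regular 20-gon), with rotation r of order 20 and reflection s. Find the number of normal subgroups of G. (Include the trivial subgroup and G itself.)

9

G has 48 subgroups. Checking conjugation-invariance by order — order 1: 1/1 normal; order 2: 1/21 normal; order 4: 1/11 normal; order 5: 1/1 normal; order 8: 0/5 normal; order 10: 1/5 normal; order 20: 3/3 normal; order 40: 1/1 normal.
Total normal subgroups: 9.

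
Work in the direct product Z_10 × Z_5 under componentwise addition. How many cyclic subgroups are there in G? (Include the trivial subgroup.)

14

Each element a generates a cyclic subgroup ⟨a⟩; distinct elements may generate the same one (a cyclic group of order d has φ(d) generators).
Cyclic subgroups by order — order 1: 1; order 2: 1; order 5: 6; order 10: 6.
Total: 14.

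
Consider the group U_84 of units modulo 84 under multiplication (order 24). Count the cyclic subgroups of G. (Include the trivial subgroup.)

Group the elements of G by the cyclic subgroup they generate; each cyclic subgroup of order d accounts for φ(d) elements.
Cyclic subgroups by order — order 1: 1; order 2: 7; order 3: 1; order 6: 7.
Total: 16.

16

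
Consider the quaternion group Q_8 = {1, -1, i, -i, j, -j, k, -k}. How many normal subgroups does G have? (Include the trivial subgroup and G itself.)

6

G has 6 subgroups. Checking conjugation-invariance by order — order 1: 1/1 normal; order 2: 1/1 normal; order 4: 3/3 normal; order 8: 1/1 normal.
Total normal subgroups: 6.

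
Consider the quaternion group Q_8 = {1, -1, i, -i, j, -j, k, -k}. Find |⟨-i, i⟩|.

4

|⟨-i⟩| = 4 and |⟨i⟩| = 4, so |H| is a multiple of lcm(4, 4) = 4 and divides |G| = 8.
Closing under the operation: H = {1, -1, i, -i}, so |H| = 4.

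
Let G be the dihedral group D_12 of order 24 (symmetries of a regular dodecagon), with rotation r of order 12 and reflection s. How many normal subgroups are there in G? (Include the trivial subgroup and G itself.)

9

G has 34 subgroups. Checking conjugation-invariance by order — order 1: 1/1 normal; order 2: 1/13 normal; order 3: 1/1 normal; order 4: 1/7 normal; order 6: 1/5 normal; order 8: 0/3 normal; order 12: 3/3 normal; order 24: 1/1 normal.
Total normal subgroups: 9.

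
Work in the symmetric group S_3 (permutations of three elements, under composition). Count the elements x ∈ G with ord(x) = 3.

2

The elements of order 3 are: (1 2 3), (1 3 2).
That's 2.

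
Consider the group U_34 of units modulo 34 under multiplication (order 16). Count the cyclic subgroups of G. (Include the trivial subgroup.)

A cyclic subgroup of order d is generated by each of its φ(d) elements of order d, so the cyclic subgroups of order d number (#elements of order d)/φ(d).
Cyclic subgroups by order — order 1: 1; order 2: 1; order 4: 1; order 8: 1; order 16: 1.
Total: 5.

5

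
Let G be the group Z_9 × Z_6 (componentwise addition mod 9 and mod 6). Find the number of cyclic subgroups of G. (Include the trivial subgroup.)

Group the elements of G by the cyclic subgroup they generate; each cyclic subgroup of order d accounts for φ(d) elements.
Cyclic subgroups by order — order 1: 1; order 2: 1; order 3: 4; order 6: 4; order 9: 3; order 18: 3.
Total: 16.

16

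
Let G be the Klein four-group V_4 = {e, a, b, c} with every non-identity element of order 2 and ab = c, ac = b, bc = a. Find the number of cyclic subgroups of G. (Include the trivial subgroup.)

Each element a generates a cyclic subgroup ⟨a⟩; distinct elements may generate the same one (a cyclic group of order d has φ(d) generators).
Cyclic subgroups by order — order 1: 1; order 2: 3.
Total: 4.

4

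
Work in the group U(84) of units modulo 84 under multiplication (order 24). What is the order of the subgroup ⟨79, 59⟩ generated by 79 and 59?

|⟨79⟩| = 6 and |⟨59⟩| = 6, so |H| is a multiple of lcm(6, 6) = 6 and divides |G| = 24.
Closing under the operation: H = {1, 5, 17, 25, 37, 41, 43, 47, 59, 67, 79, 83}, so |H| = 12.

12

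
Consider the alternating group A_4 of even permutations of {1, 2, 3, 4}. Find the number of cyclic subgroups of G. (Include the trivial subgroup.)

Group the elements of G by the cyclic subgroup they generate; each cyclic subgroup of order d accounts for φ(d) elements.
Cyclic subgroups by order — order 1: 1; order 2: 3; order 3: 4.
Total: 8.

8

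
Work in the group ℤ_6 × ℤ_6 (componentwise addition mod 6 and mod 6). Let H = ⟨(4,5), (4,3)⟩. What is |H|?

|⟨(4,5)⟩| = 6 and |⟨(4,3)⟩| = 6, so |H| is a multiple of lcm(6, 6) = 6 and divides |G| = 36.
Closing under the operation: H = {(0,0), (0,1), (0,2), (0,3), (0,4), (0,5), (2,0), (2,1), (2,2), (2,3), (2,4), (2,5), (4,0), (4,1), (4,2), (4,3), (4,4), (4,5)}, so |H| = 18.

18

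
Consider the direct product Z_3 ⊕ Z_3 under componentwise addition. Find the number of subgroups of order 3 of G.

4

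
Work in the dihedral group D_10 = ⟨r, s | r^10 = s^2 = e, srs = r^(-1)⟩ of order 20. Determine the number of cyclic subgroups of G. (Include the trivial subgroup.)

Each element a generates a cyclic subgroup ⟨a⟩; distinct elements may generate the same one (a cyclic group of order d has φ(d) generators).
Cyclic subgroups by order — order 1: 1; order 2: 11; order 5: 1; order 10: 1.
Total: 14.

14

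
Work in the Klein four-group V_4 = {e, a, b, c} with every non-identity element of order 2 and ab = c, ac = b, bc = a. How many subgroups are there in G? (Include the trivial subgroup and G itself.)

5

|G| = 4, so by Lagrange every subgroup order divides 4. Divisors: 1, 2, 4.
Subgroups by order — order 1: 1; order 2: 3; order 4: 1.
Total: 1 + 3 + 1 = 5.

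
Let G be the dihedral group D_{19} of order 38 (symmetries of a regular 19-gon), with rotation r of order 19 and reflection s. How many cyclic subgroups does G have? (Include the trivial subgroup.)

Each element a generates a cyclic subgroup ⟨a⟩; distinct elements may generate the same one (a cyclic group of order d has φ(d) generators).
Cyclic subgroups by order — order 1: 1; order 2: 19; order 19: 1.
Total: 21.

21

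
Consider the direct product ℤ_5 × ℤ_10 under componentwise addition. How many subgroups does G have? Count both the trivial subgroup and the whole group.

16

|G| = 50, so by Lagrange every subgroup order divides 50. Divisors: 1, 2, 5, 10, 25, 50.
Subgroups by order — order 1: 1; order 2: 1; order 5: 6; order 10: 6; order 25: 1; order 50: 1.
Total: 1 + 1 + 6 + 6 + 1 + 1 = 16.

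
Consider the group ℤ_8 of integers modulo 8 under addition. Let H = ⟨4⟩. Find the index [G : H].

4

|⟨4⟩| = 2 and |G| = 8.
By Lagrange, [G : H] = |G|/|H| = 8/2 = 4.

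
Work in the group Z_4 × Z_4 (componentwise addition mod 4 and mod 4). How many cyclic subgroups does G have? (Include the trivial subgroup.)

10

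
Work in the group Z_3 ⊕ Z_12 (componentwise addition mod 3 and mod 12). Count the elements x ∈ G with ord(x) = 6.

An element (a,b) has order lcm(ord(a), ord(b)); count pairs with lcm equal to 6.
Enumerating gives 8 such elements.

8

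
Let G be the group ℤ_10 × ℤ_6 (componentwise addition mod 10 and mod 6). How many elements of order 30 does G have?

24

An element (a,b) has order lcm(ord(a), ord(b)); count pairs with lcm equal to 30.
Enumerating gives 24 such elements.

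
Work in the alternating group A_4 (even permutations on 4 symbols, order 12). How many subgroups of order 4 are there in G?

1

|G| = 12 and 4 | 12, so subgroups of order 4 are possible by Lagrange.
The subgroups of order 4 are: {e, (1 2)(3 4), (1 3)(2 4), (1 4)(2 3)}.
So G has 1 subgroup of order 4.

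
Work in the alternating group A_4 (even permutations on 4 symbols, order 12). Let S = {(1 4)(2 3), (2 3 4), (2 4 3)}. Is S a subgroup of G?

The identity e ∉ S, so S is not a subgroup.

No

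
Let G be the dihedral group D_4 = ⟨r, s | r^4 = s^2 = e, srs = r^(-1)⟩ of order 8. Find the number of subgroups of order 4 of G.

3

|G| = 8 and 4 | 8, so subgroups of order 4 are possible by Lagrange.
The subgroups of order 4 are: {e, r, r^2, r^3}; {e, r^2, s, r^2s}; {e, r^2, rs, r^3s}.
So G has 3 subgroups of order 4.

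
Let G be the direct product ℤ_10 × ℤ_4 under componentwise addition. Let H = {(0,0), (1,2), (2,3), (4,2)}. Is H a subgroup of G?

No

(2,3) ∈ H but its inverse (8,1) ∉ H, so H is not a subgroup.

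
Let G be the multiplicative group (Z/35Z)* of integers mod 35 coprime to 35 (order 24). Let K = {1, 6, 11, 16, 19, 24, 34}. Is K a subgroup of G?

No

|K| = 7 does not divide |G| = 24, so by Lagrange K is not a subgroup.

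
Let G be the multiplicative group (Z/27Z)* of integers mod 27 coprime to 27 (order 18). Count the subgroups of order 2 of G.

|G| = 18 and 2 | 18, so subgroups of order 2 are possible by Lagrange.
The subgroups of order 2 are: {1, 26}.
So G has 1 subgroup of order 2.

1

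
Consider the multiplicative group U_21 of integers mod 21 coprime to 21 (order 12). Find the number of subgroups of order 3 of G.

1

|G| = 12 and 3 | 12, so subgroups of order 3 are possible by Lagrange.
The subgroups of order 3 are: {1, 4, 16}.
So G has 1 subgroup of order 3.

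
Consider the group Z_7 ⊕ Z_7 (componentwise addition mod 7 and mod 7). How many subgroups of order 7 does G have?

8

|G| = 49 and 7 | 49, so subgroups of order 7 are possible by Lagrange.
The subgroups of order 7 are: {(0,0), (0,1), (0,2), (0,3), (0,4), (0,5), (0,6)}; {(0,0), (1,0), (2,0), (3,0), (4,0), (5,0), (6,0)}; {(0,0), (1,1), (2,2), (3,3), (4,4), (5,5), (6,6)}; {(0,0), (1,2), (2,4), (3,6), (4,1), (5,3), (6,5)}; … (8 in all).
So G has 8 subgroups of order 7.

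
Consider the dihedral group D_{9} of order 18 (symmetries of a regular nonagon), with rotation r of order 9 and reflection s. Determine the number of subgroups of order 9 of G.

|G| = 18 and 9 | 18, so subgroups of order 9 are possible by Lagrange.
The subgroups of order 9 are: {e, r, r^2, r^3, r^4, r^5, r^6, r^7, r^8}.
So G has 1 subgroup of order 9.

1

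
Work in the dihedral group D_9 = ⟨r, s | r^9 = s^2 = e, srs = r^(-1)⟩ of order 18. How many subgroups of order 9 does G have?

1

|G| = 18 and 9 | 18, so subgroups of order 9 are possible by Lagrange.
The subgroups of order 9 are: {e, r, r^2, r^3, r^4, r^5, r^6, r^7, r^8}.
So G has 1 subgroup of order 9.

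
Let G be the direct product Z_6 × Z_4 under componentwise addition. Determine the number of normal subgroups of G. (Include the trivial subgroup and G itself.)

G is abelian, so every subgroup is normal.
G has 16 subgroups in total, hence 16 normal subgroups.

16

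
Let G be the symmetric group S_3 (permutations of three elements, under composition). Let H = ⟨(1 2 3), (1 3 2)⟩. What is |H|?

3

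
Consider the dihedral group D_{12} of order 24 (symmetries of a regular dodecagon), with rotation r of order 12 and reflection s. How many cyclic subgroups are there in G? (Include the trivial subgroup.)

18

Each element a generates a cyclic subgroup ⟨a⟩; distinct elements may generate the same one (a cyclic group of order d has φ(d) generators).
Cyclic subgroups by order — order 1: 1; order 2: 13; order 3: 1; order 4: 1; order 6: 1; order 12: 1.
Total: 18.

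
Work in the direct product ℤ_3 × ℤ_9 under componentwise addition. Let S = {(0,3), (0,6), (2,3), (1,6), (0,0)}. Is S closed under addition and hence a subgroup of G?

No

|S| = 5 does not divide |G| = 27, so by Lagrange S is not a subgroup.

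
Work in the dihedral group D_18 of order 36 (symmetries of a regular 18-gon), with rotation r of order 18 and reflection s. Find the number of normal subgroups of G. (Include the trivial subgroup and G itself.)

9

G has 45 subgroups. Checking conjugation-invariance by order — order 1: 1/1 normal; order 2: 1/19 normal; order 3: 1/1 normal; order 4: 0/9 normal; order 6: 1/7 normal; order 9: 1/1 normal; order 12: 0/3 normal; order 18: 3/3 normal; order 36: 1/1 normal.
Total normal subgroups: 9.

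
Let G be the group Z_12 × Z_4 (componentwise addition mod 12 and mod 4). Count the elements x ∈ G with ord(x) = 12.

An element (a,b) has order lcm(ord(a), ord(b)); count pairs with lcm equal to 12.
Enumerating gives 24 such elements.

24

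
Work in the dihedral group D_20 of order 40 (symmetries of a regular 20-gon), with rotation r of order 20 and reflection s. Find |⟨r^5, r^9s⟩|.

|⟨r^5⟩| = 4 and |⟨r^9s⟩| = 2, so |H| is a multiple of lcm(4, 2) = 4 and divides |G| = 40.
Closing under the operation: H = {e, r^5, r^10, r^15, r^4s, r^9s, r^14s, r^19s}, so |H| = 8.

8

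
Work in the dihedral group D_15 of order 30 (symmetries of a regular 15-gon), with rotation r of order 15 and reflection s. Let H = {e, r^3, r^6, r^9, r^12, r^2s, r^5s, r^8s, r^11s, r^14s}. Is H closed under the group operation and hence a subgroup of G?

Yes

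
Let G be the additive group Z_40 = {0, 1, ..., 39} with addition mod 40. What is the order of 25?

In Z_40, the order of an element a is n/gcd(a, n).
gcd(25, 40) = 5, so |⟨25⟩| = 40/5 = 8.

8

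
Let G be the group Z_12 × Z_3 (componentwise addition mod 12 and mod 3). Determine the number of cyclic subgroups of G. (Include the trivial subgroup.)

A cyclic subgroup of order d is generated by each of its φ(d) elements of order d, so the cyclic subgroups of order d number (#elements of order d)/φ(d).
Cyclic subgroups by order — order 1: 1; order 2: 1; order 3: 4; order 4: 1; order 6: 4; order 12: 4.
Total: 15.

15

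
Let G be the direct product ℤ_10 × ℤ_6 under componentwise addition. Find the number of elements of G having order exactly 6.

6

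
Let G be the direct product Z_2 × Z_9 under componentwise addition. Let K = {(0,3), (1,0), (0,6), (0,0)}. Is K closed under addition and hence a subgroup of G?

|K| = 4 does not divide |G| = 18, so by Lagrange K is not a subgroup.

No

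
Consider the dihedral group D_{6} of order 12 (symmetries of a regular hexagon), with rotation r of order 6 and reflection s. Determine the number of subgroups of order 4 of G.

|G| = 12 and 4 | 12, so subgroups of order 4 are possible by Lagrange.
The subgroups of order 4 are: {e, r^3, r^2s, r^5s}; {e, r^3, s, r^3s}; {e, r^3, rs, r^4s}.
So G has 3 subgroups of order 4.

3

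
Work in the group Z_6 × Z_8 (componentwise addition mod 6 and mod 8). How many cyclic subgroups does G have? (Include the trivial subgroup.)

16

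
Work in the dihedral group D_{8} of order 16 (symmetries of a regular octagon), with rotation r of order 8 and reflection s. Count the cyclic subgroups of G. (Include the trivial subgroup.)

Each element a generates a cyclic subgroup ⟨a⟩; distinct elements may generate the same one (a cyclic group of order d has φ(d) generators).
Cyclic subgroups by order — order 1: 1; order 2: 9; order 4: 1; order 8: 1.
Total: 12.

12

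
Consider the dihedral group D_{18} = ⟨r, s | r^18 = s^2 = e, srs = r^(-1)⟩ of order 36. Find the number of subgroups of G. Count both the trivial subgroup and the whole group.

45

|G| = 36, so by Lagrange every subgroup order divides 36. Divisors: 1, 2, 3, 4, 6, 9, 12, 18, 36.
Subgroups by order — order 1: 1; order 2: 19; order 3: 1; order 4: 9; order 6: 7; order 9: 1; order 12: 3; order 18: 3; order 36: 1.
Total: 1 + 19 + 1 + 9 + 7 + 1 + 3 + 3 + 1 = 45.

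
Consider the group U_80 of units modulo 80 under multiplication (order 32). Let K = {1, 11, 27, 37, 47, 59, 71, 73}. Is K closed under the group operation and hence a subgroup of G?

37 ∈ K but its inverse 13 ∉ K, so K is not a subgroup.

No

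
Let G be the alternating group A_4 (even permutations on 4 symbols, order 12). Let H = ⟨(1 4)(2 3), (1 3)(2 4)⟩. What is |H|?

4

|⟨(1 4)(2 3)⟩| = 2 and |⟨(1 3)(2 4)⟩| = 2, so |H| is a multiple of lcm(2, 2) = 2 and divides |G| = 12.
Closing under the operation: H = {e, (1 2)(3 4), (1 3)(2 4), (1 4)(2 3)}, so |H| = 4.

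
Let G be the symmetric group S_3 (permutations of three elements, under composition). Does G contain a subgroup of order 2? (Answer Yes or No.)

2 | 6. A subgroup of order 2 is {e, (1 2)}.

Yes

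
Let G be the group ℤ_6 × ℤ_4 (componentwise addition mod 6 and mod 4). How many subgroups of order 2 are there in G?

|G| = 24 and 2 | 24, so subgroups of order 2 are possible by Lagrange.
The subgroups of order 2 are: {(0,0), (0,2)}; {(0,0), (3,0)}; {(0,0), (3,2)}.
So G has 3 subgroups of order 2.

3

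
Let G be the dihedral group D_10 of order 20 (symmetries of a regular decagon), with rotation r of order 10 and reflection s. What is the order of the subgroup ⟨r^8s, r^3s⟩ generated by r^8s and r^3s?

4

|⟨r^8s⟩| = 2 and |⟨r^3s⟩| = 2, so |H| is a multiple of lcm(2, 2) = 2 and divides |G| = 20.
Closing under the operation: H = {e, r^5, r^3s, r^8s}, so |H| = 4.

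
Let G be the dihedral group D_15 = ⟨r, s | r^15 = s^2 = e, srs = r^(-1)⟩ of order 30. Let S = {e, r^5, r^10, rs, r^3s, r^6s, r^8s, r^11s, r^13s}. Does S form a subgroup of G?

|S| = 9 does not divide |G| = 30, so by Lagrange S is not a subgroup.

No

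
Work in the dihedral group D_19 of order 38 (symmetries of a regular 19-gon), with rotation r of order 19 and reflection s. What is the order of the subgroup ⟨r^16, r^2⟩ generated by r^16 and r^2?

|⟨r^16⟩| = 19 and |⟨r^2⟩| = 19, so |H| is a multiple of lcm(19, 19) = 19 and divides |G| = 38.
Closing under the operation: H = {e, r, r^2, r^3, r^4, r^5, r^6, r^7, r^8, r^9, r^10, r^11, r^12, r^13, r^14, r^15, r^16, r^17, r^18}, so |H| = 19.

19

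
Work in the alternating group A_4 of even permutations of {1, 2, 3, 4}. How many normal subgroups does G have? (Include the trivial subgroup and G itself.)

G has 10 subgroups. Checking conjugation-invariance by order — order 1: 1/1 normal; order 2: 0/3 normal; order 3: 0/4 normal; order 4: 1/1 normal; order 12: 1/1 normal.
Total normal subgroups: 3.

3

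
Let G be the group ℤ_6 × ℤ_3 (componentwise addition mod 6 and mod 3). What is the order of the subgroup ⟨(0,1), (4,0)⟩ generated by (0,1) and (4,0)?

9

|⟨(0,1)⟩| = 3 and |⟨(4,0)⟩| = 3, so |H| is a multiple of lcm(3, 3) = 3 and divides |G| = 18.
Closing under the operation: H = {(0,0), (0,1), (0,2), (2,0), (2,1), (2,2), (4,0), (4,1), (4,2)}, so |H| = 9.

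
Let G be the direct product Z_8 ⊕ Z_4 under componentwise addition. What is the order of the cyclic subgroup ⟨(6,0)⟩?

The order of (6,0) in Z_8 × Z_4 is lcm(ord(6) in Z_8, ord(0) in Z_4).
ord(6) = 4 and ord(0) = 1, so |⟨(6,0)⟩| = lcm(4, 1) = 4.

4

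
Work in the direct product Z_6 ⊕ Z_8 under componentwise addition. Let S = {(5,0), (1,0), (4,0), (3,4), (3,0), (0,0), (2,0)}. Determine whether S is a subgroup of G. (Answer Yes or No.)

|S| = 7 does not divide |G| = 48, so by Lagrange S is not a subgroup.

No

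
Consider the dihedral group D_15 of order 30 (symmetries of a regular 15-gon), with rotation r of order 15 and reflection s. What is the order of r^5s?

Computing powers of r^5s: the smallest k with (r^5s)^k = e is k = 2.

2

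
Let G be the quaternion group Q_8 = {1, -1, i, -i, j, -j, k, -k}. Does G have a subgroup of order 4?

4 | 8. A subgroup of order 4 is {1, -1, i, -i}.

Yes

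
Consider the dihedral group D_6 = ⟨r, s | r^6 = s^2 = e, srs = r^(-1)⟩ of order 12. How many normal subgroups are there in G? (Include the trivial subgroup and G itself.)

7

G has 16 subgroups. Checking conjugation-invariance by order — order 1: 1/1 normal; order 2: 1/7 normal; order 3: 1/1 normal; order 4: 0/3 normal; order 6: 3/3 normal; order 12: 1/1 normal.
Total normal subgroups: 7.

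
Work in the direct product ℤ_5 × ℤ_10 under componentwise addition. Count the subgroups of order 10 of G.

|G| = 50 and 10 | 50, so subgroups of order 10 are possible by Lagrange.
The subgroups of order 10 are: {(0,0), (0,1), (0,2), (0,3), (0,4), (0,5), (0,6), (0,7), (0,8), (0,9)}; {(0,0), (0,5), (1,0), (1,5), (2,0), (2,5), (3,0), (3,5), (4,0), (4,5)}; {(0,0), (0,5), (1,1), (1,6), (2,2), (2,7), (3,3), (3,8), (4,4), (4,9)}; {(0,0), (0,5), (1,2), (1,7), (2,4), (2,9), (3,1), (3,6), (4,3), (4,8)}; … (6 in all).
So G has 6 subgroups of order 10.

6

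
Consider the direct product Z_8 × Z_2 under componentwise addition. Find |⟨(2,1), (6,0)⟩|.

|⟨(2,1)⟩| = 4 and |⟨(6,0)⟩| = 4, so |H| is a multiple of lcm(4, 4) = 4 and divides |G| = 16.
Closing under the operation: H = {(0,0), (0,1), (2,0), (2,1), (4,0), (4,1), (6,0), (6,1)}, so |H| = 8.

8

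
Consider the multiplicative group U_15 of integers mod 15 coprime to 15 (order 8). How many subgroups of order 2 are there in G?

|G| = 8 and 2 | 8, so subgroups of order 2 are possible by Lagrange.
The subgroups of order 2 are: {1, 11}; {1, 14}; {1, 4}.
So G has 3 subgroups of order 2.

3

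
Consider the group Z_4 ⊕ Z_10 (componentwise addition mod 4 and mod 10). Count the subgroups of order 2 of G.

|G| = 40 and 2 | 40, so subgroups of order 2 are possible by Lagrange.
The subgroups of order 2 are: {(0,0), (0,5)}; {(0,0), (2,0)}; {(0,0), (2,5)}.
So G has 3 subgroups of order 2.

3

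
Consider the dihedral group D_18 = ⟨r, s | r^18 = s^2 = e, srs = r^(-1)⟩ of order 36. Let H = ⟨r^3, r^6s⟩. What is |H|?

12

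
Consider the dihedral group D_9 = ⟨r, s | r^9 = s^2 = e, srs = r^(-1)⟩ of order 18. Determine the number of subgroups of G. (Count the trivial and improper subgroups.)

16

|G| = 18, so by Lagrange every subgroup order divides 18. Divisors: 1, 2, 3, 6, 9, 18.
Subgroups by order — order 1: 1; order 2: 9; order 3: 1; order 6: 3; order 9: 1; order 18: 1.
Total: 1 + 9 + 1 + 3 + 1 + 1 = 16.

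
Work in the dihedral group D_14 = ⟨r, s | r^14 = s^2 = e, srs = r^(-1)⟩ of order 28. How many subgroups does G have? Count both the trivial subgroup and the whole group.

28

|G| = 28, so by Lagrange every subgroup order divides 28. Divisors: 1, 2, 4, 7, 14, 28.
Subgroups by order — order 1: 1; order 2: 15; order 4: 7; order 7: 1; order 14: 3; order 28: 1.
Total: 1 + 15 + 7 + 1 + 3 + 1 = 28.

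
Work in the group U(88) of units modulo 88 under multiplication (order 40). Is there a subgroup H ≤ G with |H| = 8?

8 | 40. A subgroup of order 8 is {1, 21, 23, 43, 45, 65, 67, 87}.

Yes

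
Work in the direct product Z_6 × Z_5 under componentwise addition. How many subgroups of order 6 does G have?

1

|G| = 30 and 6 | 30, so subgroups of order 6 are possible by Lagrange.
The subgroups of order 6 are: {(0,0), (1,0), (2,0), (3,0), (4,0), (5,0)}.
So G has 1 subgroup of order 6.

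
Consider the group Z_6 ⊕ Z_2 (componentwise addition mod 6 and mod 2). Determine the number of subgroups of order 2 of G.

3

|G| = 12 and 2 | 12, so subgroups of order 2 are possible by Lagrange.
The subgroups of order 2 are: {(0,0), (0,1)}; {(0,0), (3,0)}; {(0,0), (3,1)}.
So G has 3 subgroups of order 2.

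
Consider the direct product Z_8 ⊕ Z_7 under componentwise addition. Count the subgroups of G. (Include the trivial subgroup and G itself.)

|G| = 56, so by Lagrange every subgroup order divides 56. Divisors: 1, 2, 4, 7, 8, 14, 28, 56.
Subgroups by order — order 1: 1; order 2: 1; order 4: 1; order 7: 1; order 8: 1; order 14: 1; order 28: 1; order 56: 1.
Total: 1 + 1 + 1 + 1 + 1 + 1 + 1 + 1 = 8.

8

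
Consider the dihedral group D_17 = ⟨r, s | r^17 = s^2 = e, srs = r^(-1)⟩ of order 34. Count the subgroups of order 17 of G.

1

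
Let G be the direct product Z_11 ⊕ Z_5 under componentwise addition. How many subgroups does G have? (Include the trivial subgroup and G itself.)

4

|G| = 55, so by Lagrange every subgroup order divides 55. Divisors: 1, 5, 11, 55.
Subgroups by order — order 1: 1; order 5: 1; order 11: 1; order 55: 1.
Total: 1 + 1 + 1 + 1 = 4.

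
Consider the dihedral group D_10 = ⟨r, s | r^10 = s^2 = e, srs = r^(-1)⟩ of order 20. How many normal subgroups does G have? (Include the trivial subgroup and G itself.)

G has 22 subgroups. Checking conjugation-invariance by order — order 1: 1/1 normal; order 2: 1/11 normal; order 4: 0/5 normal; order 5: 1/1 normal; order 10: 3/3 normal; order 20: 1/1 normal.
Total normal subgroups: 7.

7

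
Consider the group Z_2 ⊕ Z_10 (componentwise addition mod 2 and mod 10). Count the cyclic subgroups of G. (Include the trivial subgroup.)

Group the elements of G by the cyclic subgroup they generate; each cyclic subgroup of order d accounts for φ(d) elements.
Cyclic subgroups by order — order 1: 1; order 2: 3; order 5: 1; order 10: 3.
Total: 8.

8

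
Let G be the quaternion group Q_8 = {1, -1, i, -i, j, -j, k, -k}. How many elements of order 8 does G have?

0

No element of G has order 8 (even though 8 | 8).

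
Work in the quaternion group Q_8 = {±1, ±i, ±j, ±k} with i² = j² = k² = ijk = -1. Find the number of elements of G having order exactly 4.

6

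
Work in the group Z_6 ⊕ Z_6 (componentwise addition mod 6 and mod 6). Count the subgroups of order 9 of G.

|G| = 36 and 9 | 36, so subgroups of order 9 are possible by Lagrange.
The subgroups of order 9 are: {(0,0), (0,2), (0,4), (2,0), (2,2), (2,4), (4,0), (4,2), (4,4)}.
So G has 1 subgroup of order 9.

1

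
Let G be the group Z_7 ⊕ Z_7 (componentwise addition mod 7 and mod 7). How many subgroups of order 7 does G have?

8

|G| = 49 and 7 | 49, so subgroups of order 7 are possible by Lagrange.
The subgroups of order 7 are: {(0,0), (0,1), (0,2), (0,3), (0,4), (0,5), (0,6)}; {(0,0), (1,0), (2,0), (3,0), (4,0), (5,0), (6,0)}; {(0,0), (1,1), (2,2), (3,3), (4,4), (5,5), (6,6)}; {(0,0), (1,2), (2,4), (3,6), (4,1), (5,3), (6,5)}; … (8 in all).
So G has 8 subgroups of order 7.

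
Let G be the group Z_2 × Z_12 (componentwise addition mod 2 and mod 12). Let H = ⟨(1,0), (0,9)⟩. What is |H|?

|⟨(1,0)⟩| = 2 and |⟨(0,9)⟩| = 4, so |H| is a multiple of lcm(2, 4) = 4 and divides |G| = 24.
Closing under the operation: H = {(0,0), (0,3), (0,6), (0,9), (1,0), (1,3), (1,6), (1,9)}, so |H| = 8.

8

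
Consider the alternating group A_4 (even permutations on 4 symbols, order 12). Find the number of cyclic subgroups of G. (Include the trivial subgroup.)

8

Group the elements of G by the cyclic subgroup they generate; each cyclic subgroup of order d accounts for φ(d) elements.
Cyclic subgroups by order — order 1: 1; order 2: 3; order 3: 4.
Total: 8.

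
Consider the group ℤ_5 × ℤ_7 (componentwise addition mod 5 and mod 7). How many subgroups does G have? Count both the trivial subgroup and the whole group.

|G| = 35, so by Lagrange every subgroup order divides 35. Divisors: 1, 5, 7, 35.
Subgroups by order — order 1: 1; order 5: 1; order 7: 1; order 35: 1.
Total: 1 + 1 + 1 + 1 = 4.

4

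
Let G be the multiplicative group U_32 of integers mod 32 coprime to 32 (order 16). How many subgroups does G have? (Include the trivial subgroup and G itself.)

11

|G| = 16, so by Lagrange every subgroup order divides 16. Divisors: 1, 2, 4, 8, 16.
Subgroups by order — order 1: 1; order 2: 3; order 4: 3; order 8: 3; order 16: 1.
Total: 1 + 3 + 3 + 3 + 1 = 11.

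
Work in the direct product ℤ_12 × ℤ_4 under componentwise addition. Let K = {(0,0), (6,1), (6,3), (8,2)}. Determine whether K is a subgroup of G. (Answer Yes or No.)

No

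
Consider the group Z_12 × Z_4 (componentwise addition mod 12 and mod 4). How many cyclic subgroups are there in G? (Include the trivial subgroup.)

20

Group the elements of G by the cyclic subgroup they generate; each cyclic subgroup of order d accounts for φ(d) elements.
Cyclic subgroups by order — order 1: 1; order 2: 3; order 3: 1; order 4: 6; order 6: 3; order 12: 6.
Total: 20.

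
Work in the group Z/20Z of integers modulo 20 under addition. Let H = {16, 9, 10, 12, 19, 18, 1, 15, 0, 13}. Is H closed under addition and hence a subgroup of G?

No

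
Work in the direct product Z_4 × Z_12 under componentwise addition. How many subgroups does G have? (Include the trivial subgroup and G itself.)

|G| = 48, so by Lagrange every subgroup order divides 48. Divisors: 1, 2, 3, 4, 6, 8, 12, 16, 24, 48.
Subgroups by order — order 1: 1; order 2: 3; order 3: 1; order 4: 7; order 6: 3; order 8: 3; order 12: 7; order 16: 1; order 24: 3; order 48: 1.
Total: 1 + 3 + 1 + 7 + 3 + 3 + 7 + 1 + 3 + 1 = 30.

30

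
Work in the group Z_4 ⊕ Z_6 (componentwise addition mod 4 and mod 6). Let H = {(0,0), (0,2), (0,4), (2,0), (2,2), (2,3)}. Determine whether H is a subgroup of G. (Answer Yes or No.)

(2,2) ∈ H but its inverse (2,4) ∉ H, so H is not a subgroup.

No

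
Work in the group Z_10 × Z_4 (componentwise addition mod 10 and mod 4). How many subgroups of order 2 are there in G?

3

|G| = 40 and 2 | 40, so subgroups of order 2 are possible by Lagrange.
The subgroups of order 2 are: {(0,0), (0,2)}; {(0,0), (5,0)}; {(0,0), (5,2)}.
So G has 3 subgroups of order 2.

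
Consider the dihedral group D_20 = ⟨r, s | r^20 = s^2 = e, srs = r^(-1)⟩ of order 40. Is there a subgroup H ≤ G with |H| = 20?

Yes

20 | 40. A subgroup of order 20 is {e, r, r^2, r^3, r^4, r^5, r^6, r^7, r^8, r^9, r^10, r^11, r^12, r^13, r^14, r^15, r^16, r^17, r^18, r^19}.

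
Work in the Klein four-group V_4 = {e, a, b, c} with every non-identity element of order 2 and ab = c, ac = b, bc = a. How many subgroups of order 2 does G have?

3

|G| = 4 and 2 | 4, so subgroups of order 2 are possible by Lagrange.
The subgroups of order 2 are: {e, a}; {e, b}; {e, c}.
So G has 3 subgroups of order 2.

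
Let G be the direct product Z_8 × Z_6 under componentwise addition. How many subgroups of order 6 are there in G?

3

|G| = 48 and 6 | 48, so subgroups of order 6 are possible by Lagrange.
The subgroups of order 6 are: {(0,0), (0,1), (0,2), (0,3), (0,4), (0,5)}; {(0,0), (0,2), (0,4), (4,0), (4,2), (4,4)}; {(0,0), (0,2), (0,4), (4,1), (4,3), (4,5)}.
So G has 3 subgroups of order 6.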